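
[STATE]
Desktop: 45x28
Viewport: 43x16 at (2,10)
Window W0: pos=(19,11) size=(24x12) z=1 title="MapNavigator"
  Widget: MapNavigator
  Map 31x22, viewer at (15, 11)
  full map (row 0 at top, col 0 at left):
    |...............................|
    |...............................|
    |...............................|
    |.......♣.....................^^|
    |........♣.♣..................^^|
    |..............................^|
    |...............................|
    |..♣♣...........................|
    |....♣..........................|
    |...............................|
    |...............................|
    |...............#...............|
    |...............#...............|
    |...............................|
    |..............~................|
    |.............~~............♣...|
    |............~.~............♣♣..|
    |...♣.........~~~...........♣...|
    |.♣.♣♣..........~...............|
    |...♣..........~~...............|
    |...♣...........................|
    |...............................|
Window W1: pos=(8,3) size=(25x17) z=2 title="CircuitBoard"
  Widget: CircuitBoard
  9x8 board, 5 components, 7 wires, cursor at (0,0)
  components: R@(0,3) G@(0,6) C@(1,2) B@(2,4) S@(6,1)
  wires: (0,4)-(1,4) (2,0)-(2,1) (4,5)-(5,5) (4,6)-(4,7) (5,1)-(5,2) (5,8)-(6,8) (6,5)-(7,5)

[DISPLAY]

      ┃                       ┃            
      ┃2   · ─ ·           B  ┃━━━━━━━━━┓  
      ┃                       ┃         ┃  
      ┃3                      ┃─────────┨  
      ┃                       ┃.........┃  
      ┃4                      ┃.........┃  
      ┃                       ┃.........┃  
      ┃5       · ─ ·          ┃.........┃  
      ┃                       ┃.........┃  
      ┗━━━━━━━━━━━━━━━━━━━━━━━┛.........┃  
                 ┃......................┃  
                 ┃..........~...........┃  
                 ┗━━━━━━━━━━━━━━━━━━━━━━┛  
                                           
                                           
                                           


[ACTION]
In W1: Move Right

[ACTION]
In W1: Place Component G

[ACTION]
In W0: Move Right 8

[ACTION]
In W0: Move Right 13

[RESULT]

      ┃                       ┃            
      ┃2   · ─ ·           B  ┃━━━━━━━━━┓  
      ┃                       ┃         ┃  
      ┃3                      ┃─────────┨  
      ┃                       ┃         ┃  
      ┃4                      ┃         ┃  
      ┃                       ┃         ┃  
      ┃5       · ─ ·          ┃         ┃  
      ┃                       ┃         ┃  
      ┗━━━━━━━━━━━━━━━━━━━━━━━┛         ┃  
                 ┃............          ┃  
                 ┃............          ┃  
                 ┗━━━━━━━━━━━━━━━━━━━━━━┛  
                                           
                                           
                                           


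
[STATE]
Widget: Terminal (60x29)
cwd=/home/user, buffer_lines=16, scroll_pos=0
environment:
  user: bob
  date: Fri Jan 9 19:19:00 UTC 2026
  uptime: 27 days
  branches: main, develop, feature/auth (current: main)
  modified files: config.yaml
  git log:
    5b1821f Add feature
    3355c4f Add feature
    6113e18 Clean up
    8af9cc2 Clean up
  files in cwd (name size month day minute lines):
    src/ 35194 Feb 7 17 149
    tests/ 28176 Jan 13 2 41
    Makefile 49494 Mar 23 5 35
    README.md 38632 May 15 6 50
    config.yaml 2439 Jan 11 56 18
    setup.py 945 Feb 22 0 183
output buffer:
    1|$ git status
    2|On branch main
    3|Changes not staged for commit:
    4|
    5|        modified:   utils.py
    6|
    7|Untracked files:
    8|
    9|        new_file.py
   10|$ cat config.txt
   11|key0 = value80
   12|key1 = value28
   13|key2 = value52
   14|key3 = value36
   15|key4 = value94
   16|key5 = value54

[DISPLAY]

$ git status                                                
On branch main                                              
Changes not staged for commit:                              
                                                            
        modified:   utils.py                                
                                                            
Untracked files:                                            
                                                            
        new_file.py                                         
$ cat config.txt                                            
key0 = value80                                              
key1 = value28                                              
key2 = value52                                              
key3 = value36                                              
key4 = value94                                              
key5 = value54                                              
$ █                                                         
                                                            
                                                            
                                                            
                                                            
                                                            
                                                            
                                                            
                                                            
                                                            
                                                            
                                                            
                                                            


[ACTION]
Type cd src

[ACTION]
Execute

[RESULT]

$ git status                                                
On branch main                                              
Changes not staged for commit:                              
                                                            
        modified:   utils.py                                
                                                            
Untracked files:                                            
                                                            
        new_file.py                                         
$ cat config.txt                                            
key0 = value80                                              
key1 = value28                                              
key2 = value52                                              
key3 = value36                                              
key4 = value94                                              
key5 = value54                                              
$ cd src                                                    
                                                            
$ █                                                         
                                                            
                                                            
                                                            
                                                            
                                                            
                                                            
                                                            
                                                            
                                                            
                                                            


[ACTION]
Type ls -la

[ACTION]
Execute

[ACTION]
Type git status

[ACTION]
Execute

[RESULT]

Changes not staged for commit:                              
                                                            
        modified:   utils.py                                
                                                            
Untracked files:                                            
                                                            
        new_file.py                                         
$ cat config.txt                                            
key0 = value80                                              
key1 = value28                                              
key2 = value52                                              
key3 = value36                                              
key4 = value94                                              
key5 = value54                                              
$ cd src                                                    
                                                            
$ ls -la                                                    
drwxr-xr-x  1 bob group    35194 Feb  7 10:17 src/          
drwxr-xr-x  1 bob group    28176 Jan 13 10:02 tests/        
-rw-r--r--  1 bob group    49494 Mar 23 10:05 Makefile      
-rw-r--r--  1 bob group    38632 May 15 10:06 README.md     
-rw-r--r--  1 bob group     2439 Jan 11 10:56 config.yaml   
-rw-r--r--  1 bob group      945 Feb 22 10:00 setup.py      
$ git status                                                
On branch main                                              
Changes not staged for commit:                              
                                                            
        modified:   config.yaml                             
$ █                                                         


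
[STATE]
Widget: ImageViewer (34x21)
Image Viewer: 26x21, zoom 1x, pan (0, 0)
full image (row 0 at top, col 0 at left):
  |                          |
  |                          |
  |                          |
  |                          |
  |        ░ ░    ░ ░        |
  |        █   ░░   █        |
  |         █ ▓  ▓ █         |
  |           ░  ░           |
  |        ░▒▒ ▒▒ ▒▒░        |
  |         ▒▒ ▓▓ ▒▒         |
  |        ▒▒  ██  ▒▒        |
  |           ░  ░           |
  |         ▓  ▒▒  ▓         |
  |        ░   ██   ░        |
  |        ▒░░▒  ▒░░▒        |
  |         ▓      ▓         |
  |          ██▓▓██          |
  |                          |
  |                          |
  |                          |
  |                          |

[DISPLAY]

                                  
                                  
                                  
                                  
        ░ ░    ░ ░                
        █   ░░   █                
         █ ▓  ▓ █                 
           ░  ░                   
        ░▒▒ ▒▒ ▒▒░                
         ▒▒ ▓▓ ▒▒                 
        ▒▒  ██  ▒▒                
           ░  ░                   
         ▓  ▒▒  ▓                 
        ░   ██   ░                
        ▒░░▒  ▒░░▒                
         ▓      ▓                 
          ██▓▓██                  
                                  
                                  
                                  
                                  


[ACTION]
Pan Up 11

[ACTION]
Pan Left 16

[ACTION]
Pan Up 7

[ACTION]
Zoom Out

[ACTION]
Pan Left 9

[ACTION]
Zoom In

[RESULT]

                                  
                                  
                                  
                                  
                                  
                                  
                                  
                                  
                ░░  ░░        ░░  
                ░░  ░░        ░░  
                ██      ░░░░      
                ██      ░░░░      
                  ██  ▓▓    ▓▓  ██
                  ██  ▓▓    ▓▓  ██
                      ░░    ░░    
                      ░░    ░░    
                ░░▒▒▒▒  ▒▒▒▒  ▒▒▒▒
                ░░▒▒▒▒  ▒▒▒▒  ▒▒▒▒
                  ▒▒▒▒  ▓▓▓▓  ▒▒▒▒
                  ▒▒▒▒  ▓▓▓▓  ▒▒▒▒
                ▒▒▒▒    ████    ▒▒


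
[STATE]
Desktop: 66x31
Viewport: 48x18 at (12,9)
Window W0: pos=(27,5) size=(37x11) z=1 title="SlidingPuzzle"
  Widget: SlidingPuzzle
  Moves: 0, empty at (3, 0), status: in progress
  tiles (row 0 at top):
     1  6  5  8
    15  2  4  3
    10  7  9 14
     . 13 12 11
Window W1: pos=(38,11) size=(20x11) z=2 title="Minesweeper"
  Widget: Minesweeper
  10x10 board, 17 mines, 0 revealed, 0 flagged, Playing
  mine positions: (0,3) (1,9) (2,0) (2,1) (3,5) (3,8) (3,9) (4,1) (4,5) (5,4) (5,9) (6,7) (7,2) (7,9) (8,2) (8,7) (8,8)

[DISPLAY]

               ┃│  1 │  6 │  5 │  8 │           
               ┃├────┼────┼────┼────┤           
               ┃│ 15 │  2 ┏━━━━━━━━━━━━━━━━━━┓  
               ┃├────┼────┃ Minesweeper      ┃  
               ┃│ 10 │  7 ┠──────────────────┨  
               ┃├────┼────┃■■■■■■■■■■        ┃  
               ┗━━━━━━━━━━┃■■■■■■■■■■        ┃━━
                          ┃■■■■■■■■■■        ┃  
                          ┃■■■■■■■■■■        ┃  
                          ┃■■■■■■■■■■        ┃  
                          ┃■■■■■■■■■■        ┃  
                          ┃■■■■■■■■■■        ┃  
                          ┗━━━━━━━━━━━━━━━━━━┛  
                                                
                                                
                                                
                                                
                                                


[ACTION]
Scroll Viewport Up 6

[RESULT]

                                                
                                                
               ┏━━━━━━━━━━━━━━━━━━━━━━━━━━━━━━━━
               ┃ SlidingPuzzle                  
               ┠────────────────────────────────
               ┃┌────┬────┬────┬────┐           
               ┃│  1 │  6 │  5 │  8 │           
               ┃├────┼────┼────┼────┤           
               ┃│ 15 │  2 ┏━━━━━━━━━━━━━━━━━━┓  
               ┃├────┼────┃ Minesweeper      ┃  
               ┃│ 10 │  7 ┠──────────────────┨  
               ┃├────┼────┃■■■■■■■■■■        ┃  
               ┗━━━━━━━━━━┃■■■■■■■■■■        ┃━━
                          ┃■■■■■■■■■■        ┃  
                          ┃■■■■■■■■■■        ┃  
                          ┃■■■■■■■■■■        ┃  
                          ┃■■■■■■■■■■        ┃  
                          ┃■■■■■■■■■■        ┃  


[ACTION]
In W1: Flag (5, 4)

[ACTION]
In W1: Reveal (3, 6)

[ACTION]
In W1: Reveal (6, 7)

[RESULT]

                                                
                                                
               ┏━━━━━━━━━━━━━━━━━━━━━━━━━━━━━━━━
               ┃ SlidingPuzzle                  
               ┠────────────────────────────────
               ┃┌────┬────┬────┬────┐           
               ┃│  1 │  6 │  5 │  8 │           
               ┃├────┼────┼────┼────┤           
               ┃│ 15 │  2 ┏━━━━━━━━━━━━━━━━━━┓  
               ┃├────┼────┃ Minesweeper      ┃  
               ┃│ 10 │  7 ┠──────────────────┨  
               ┃├────┼────┃■■■✹■■■■■■        ┃  
               ┗━━━━━━━━━━┃■■■■■■■■■✹        ┃━━
                          ┃✹✹■■■■■■■■        ┃  
                          ┃■■■■■✹2■✹✹        ┃  
                          ┃■✹■■■✹■■■■        ┃  
                          ┃■■■■✹■■■■✹        ┃  
                          ┃■■■■■■■✹■■        ┃  


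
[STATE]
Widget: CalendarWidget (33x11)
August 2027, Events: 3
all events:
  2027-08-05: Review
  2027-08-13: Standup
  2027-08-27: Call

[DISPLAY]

           August 2027           
Mo Tu We Th Fr Sa Su             
                   1             
 2  3  4  5*  6  7  8            
 9 10 11 12 13* 14 15            
16 17 18 19 20 21 22             
23 24 25 26 27* 28 29            
30 31                            
                                 
                                 
                                 


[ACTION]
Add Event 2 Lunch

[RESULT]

           August 2027           
Mo Tu We Th Fr Sa Su             
                   1             
 2*  3  4  5*  6  7  8           
 9 10 11 12 13* 14 15            
16 17 18 19 20 21 22             
23 24 25 26 27* 28 29            
30 31                            
                                 
                                 
                                 


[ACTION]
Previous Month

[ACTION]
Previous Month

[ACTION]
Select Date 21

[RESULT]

            June 2027            
Mo Tu We Th Fr Sa Su             
    1  2  3  4  5  6             
 7  8  9 10 11 12 13             
14 15 16 17 18 19 20             
[21] 22 23 24 25 26 27           
28 29 30                         
                                 
                                 
                                 
                                 


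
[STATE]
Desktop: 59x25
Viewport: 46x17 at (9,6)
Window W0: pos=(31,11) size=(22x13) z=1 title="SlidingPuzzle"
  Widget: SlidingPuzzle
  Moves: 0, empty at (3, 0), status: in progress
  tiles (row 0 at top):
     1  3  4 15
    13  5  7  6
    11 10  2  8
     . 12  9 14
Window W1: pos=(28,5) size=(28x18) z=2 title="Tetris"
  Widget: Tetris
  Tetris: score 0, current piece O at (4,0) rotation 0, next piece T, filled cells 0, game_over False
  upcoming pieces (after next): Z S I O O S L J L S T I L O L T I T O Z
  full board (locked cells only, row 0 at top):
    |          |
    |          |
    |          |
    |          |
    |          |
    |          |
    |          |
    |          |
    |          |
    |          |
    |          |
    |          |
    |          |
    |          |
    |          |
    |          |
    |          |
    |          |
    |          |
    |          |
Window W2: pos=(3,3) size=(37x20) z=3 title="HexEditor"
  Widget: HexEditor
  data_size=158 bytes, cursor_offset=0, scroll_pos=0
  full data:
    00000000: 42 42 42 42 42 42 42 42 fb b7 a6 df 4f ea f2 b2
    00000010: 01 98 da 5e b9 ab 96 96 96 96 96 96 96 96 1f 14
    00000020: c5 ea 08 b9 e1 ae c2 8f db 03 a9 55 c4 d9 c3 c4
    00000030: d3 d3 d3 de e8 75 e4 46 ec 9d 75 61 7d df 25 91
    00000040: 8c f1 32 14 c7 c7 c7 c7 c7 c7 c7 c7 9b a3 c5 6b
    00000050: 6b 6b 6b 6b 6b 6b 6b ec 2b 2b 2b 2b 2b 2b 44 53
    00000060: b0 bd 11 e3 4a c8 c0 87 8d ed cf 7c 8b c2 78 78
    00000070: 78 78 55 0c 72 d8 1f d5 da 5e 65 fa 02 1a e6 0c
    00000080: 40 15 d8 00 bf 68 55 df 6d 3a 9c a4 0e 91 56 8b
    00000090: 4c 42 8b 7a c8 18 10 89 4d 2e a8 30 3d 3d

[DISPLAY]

000  42 42 42 42 42 42 42 42  ┃               
010  01 98 da 5e b9 ab 96 96  ┃───────────────
020  c5 ea 08 b9 e1 ae c2 8f  ┃Next:          
030  d3 d3 d3 de e8 75 e4 46  ┃ ▒             
040  8c f1 32 14 c7 c7 c7 c7  ┃▒▒▒            
050  6b 6b 6b 6b 6b 6b 6b ec  ┃               
060  b0 bd 11 e3 4a c8 c0 87  ┃               
070  78 78 55 0c 72 d8 1f d5  ┃               
080  40 15 d8 00 bf 68 55 df  ┃Score:         
090  4c 42 8b 7a c8 18 10 89  ┃0              
                              ┃               
                              ┃               
                              ┃               
                              ┃               
                              ┃               
                              ┃               
━━━━━━━━━━━━━━━━━━━━━━━━━━━━━━┛━━━━━━━━━━━━━━━


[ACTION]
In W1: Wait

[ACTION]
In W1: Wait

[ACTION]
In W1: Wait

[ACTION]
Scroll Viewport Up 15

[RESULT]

                                              
                                              
                                              
━━━━━━━━━━━━━━━━━━━━━━━━━━━━━━┓               
ditor                         ┃               
──────────────────────────────┨━━━━━━━━━━━━━━━
000  42 42 42 42 42 42 42 42  ┃               
010  01 98 da 5e b9 ab 96 96  ┃───────────────
020  c5 ea 08 b9 e1 ae c2 8f  ┃Next:          
030  d3 d3 d3 de e8 75 e4 46  ┃ ▒             
040  8c f1 32 14 c7 c7 c7 c7  ┃▒▒▒            
050  6b 6b 6b 6b 6b 6b 6b ec  ┃               
060  b0 bd 11 e3 4a c8 c0 87  ┃               
070  78 78 55 0c 72 d8 1f d5  ┃               
080  40 15 d8 00 bf 68 55 df  ┃Score:         
090  4c 42 8b 7a c8 18 10 89  ┃0              
                              ┃               


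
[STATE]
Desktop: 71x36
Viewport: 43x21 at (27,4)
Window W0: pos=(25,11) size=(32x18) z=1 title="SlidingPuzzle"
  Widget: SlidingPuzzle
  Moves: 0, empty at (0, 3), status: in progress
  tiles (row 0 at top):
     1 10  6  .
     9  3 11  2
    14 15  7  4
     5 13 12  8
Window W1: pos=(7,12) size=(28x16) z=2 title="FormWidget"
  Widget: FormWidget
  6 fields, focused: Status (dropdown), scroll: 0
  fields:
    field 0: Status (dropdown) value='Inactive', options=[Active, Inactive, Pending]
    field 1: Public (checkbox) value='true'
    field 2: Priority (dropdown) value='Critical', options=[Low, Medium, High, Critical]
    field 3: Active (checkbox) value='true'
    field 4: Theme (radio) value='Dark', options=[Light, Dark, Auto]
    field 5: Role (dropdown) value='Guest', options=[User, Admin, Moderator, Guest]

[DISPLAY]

                                           
                                           
                                           
                                           
                                           
                                           
                                           
━━━━━━━━━━━━━━━━━━━━━━━━━━━━━┓             
━━━━━━━┓uzzle                ┃             
       ┃─────────────────────┨             
───────┨─┬────┬────┐         ┃             
tive ▼]┃ │  6 │    │         ┃             
       ┃─┼────┼────┤         ┃             
ical ▼]┃ │ 11 │  2 │         ┃             
       ┃─┼────┼────┤         ┃             
ight  (┃ │  7 │  4 │         ┃             
t    ▼]┃─┼────┼────┤         ┃             
       ┃ │ 12 │  8 │         ┃             
       ┃─┴────┴────┘         ┃             
       ┃                     ┃             
       ┃                     ┃             


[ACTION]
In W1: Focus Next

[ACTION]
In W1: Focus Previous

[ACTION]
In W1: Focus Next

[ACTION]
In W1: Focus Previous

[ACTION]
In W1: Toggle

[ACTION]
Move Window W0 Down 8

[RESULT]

                                           
                                           
                                           
                                           
                                           
                                           
                                           
                                           
━━━━━━━┓                                   
       ┃                                   
───────┨                                   
tive ▼]┃                                   
       ┃                                   
ical ▼]┃                                   
       ┃━━━━━━━━━━━━━━━━━━━━━┓             
ight  (┃uzzle                ┃             
t    ▼]┃─────────────────────┨             
       ┃─┬────┬────┐         ┃             
       ┃ │  6 │    │         ┃             
       ┃─┼────┼────┤         ┃             
       ┃ │ 11 │  2 │         ┃             


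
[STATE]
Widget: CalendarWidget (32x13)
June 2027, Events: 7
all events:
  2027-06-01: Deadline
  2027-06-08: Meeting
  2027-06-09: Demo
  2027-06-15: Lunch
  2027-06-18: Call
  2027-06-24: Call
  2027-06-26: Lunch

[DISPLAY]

           June 2027            
Mo Tu We Th Fr Sa Su            
    1*  2  3  4  5  6           
 7  8*  9* 10 11 12 13          
14 15* 16 17 18* 19 20          
21 22 23 24* 25 26* 27          
28 29 30                        
                                
                                
                                
                                
                                
                                


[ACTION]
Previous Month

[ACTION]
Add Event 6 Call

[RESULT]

            May 2027            
Mo Tu We Th Fr Sa Su            
                1  2            
 3  4  5  6*  7  8  9           
10 11 12 13 14 15 16            
17 18 19 20 21 22 23            
24 25 26 27 28 29 30            
31                              
                                
                                
                                
                                
                                


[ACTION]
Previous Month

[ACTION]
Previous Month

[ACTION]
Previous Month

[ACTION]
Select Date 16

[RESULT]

         February 2027          
Mo Tu We Th Fr Sa Su            
 1  2  3  4  5  6  7            
 8  9 10 11 12 13 14            
15 [16] 17 18 19 20 21          
22 23 24 25 26 27 28            
                                
                                
                                
                                
                                
                                
                                


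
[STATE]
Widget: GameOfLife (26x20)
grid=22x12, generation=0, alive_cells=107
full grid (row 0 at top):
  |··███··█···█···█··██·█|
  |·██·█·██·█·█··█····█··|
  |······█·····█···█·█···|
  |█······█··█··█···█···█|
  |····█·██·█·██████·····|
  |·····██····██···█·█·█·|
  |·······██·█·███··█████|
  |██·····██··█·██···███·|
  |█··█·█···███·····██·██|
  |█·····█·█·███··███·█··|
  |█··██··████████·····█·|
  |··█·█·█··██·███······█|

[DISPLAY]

Gen: 0                    
··███··█···█···█··██·█    
·██·█·██·█·█··█····█··    
······█·····█···█·█···    
█······█··█··█···█···█    
····█·██·█·██████·····    
·····██····██···█·█·█·    
·······██·█·███··█████    
██·····██··█·██···███·    
█··█·█···███·····██·██    
█·····█·█·███··███·█··    
█··██··████████·····█·    
··█·█·█··██·███······█    
                          
                          
                          
                          
                          
                          
                          


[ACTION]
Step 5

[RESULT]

Gen: 5                    
················█·██··    
·····█·············██·    
·····██······███······    
····██······██··█···█·    
··········██·█········    
·········█···█········    
·········█·█·····███··    
··········█··█······█·    
·██···██··············    
█·······█········█····    
█······█·······█·█····    
███████·········█·····    
                          
                          
                          
                          
                          
                          
                          


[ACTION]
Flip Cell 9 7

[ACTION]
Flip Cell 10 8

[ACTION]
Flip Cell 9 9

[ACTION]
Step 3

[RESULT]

Gen: 8                    
······················    
·····██··········█··██    
····█··█···██·███·····    
····███···██·███······    
·····██····█··█·······    
···········█······█···    
···········██····█····    
···········█······█···    
···███·█···█··········    
·█·███·█··█···········    
█··██·██·█············    
······················    
                          
                          
                          
                          
                          
                          
                          


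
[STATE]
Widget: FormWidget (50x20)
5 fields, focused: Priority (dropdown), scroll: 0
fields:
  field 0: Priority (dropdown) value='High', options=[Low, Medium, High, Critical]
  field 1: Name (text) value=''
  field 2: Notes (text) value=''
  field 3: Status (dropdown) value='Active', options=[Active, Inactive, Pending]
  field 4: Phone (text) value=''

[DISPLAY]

> Priority:   [High                             ▼]
  Name:       [                                  ]
  Notes:      [                                  ]
  Status:     [Active                           ▼]
  Phone:      [                                  ]
                                                  
                                                  
                                                  
                                                  
                                                  
                                                  
                                                  
                                                  
                                                  
                                                  
                                                  
                                                  
                                                  
                                                  
                                                  


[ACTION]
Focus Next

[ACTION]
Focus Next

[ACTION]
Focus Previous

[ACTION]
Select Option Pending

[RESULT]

  Priority:   [High                             ▼]
> Name:       [                                  ]
  Notes:      [                                  ]
  Status:     [Active                           ▼]
  Phone:      [                                  ]
                                                  
                                                  
                                                  
                                                  
                                                  
                                                  
                                                  
                                                  
                                                  
                                                  
                                                  
                                                  
                                                  
                                                  
                                                  


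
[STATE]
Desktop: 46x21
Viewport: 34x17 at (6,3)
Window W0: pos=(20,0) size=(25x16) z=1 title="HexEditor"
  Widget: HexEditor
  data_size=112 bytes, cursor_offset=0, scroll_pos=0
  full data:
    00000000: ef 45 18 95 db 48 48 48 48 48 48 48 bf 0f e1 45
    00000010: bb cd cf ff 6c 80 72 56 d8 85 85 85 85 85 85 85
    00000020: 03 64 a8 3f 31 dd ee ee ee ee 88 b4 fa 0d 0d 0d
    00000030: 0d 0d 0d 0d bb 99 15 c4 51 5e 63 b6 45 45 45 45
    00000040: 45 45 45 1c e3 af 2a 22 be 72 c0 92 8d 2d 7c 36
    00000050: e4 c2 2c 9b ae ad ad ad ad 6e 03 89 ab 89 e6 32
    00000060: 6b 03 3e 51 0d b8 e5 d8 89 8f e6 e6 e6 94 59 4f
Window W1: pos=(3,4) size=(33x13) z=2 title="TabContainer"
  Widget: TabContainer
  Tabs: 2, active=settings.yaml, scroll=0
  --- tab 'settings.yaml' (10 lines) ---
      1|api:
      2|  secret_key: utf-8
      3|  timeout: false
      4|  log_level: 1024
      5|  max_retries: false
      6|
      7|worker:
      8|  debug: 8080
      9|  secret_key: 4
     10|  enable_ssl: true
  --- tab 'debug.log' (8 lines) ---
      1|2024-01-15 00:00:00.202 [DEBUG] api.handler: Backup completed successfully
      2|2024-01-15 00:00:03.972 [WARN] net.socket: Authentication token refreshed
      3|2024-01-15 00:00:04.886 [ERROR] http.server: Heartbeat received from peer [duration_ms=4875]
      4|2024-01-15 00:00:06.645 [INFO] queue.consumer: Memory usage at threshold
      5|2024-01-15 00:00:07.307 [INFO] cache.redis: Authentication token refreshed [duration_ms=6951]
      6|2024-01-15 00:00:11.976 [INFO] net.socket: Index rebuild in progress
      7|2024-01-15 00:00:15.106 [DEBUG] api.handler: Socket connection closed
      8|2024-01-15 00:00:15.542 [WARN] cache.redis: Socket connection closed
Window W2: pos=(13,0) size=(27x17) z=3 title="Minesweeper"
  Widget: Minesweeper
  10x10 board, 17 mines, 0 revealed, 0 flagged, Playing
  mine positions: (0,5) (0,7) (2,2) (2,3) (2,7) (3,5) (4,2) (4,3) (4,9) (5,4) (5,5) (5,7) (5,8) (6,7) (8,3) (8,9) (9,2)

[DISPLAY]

       ┃■■■■■■■■■■               ┃
━━━━━━━┃■■■■■■■■■■               ┃
abConta┃■■■■■■■■■■               ┃
───────┃■■■■■■■■■■               ┃
ettings┃■■■■■■■■■■               ┃
───────┃■■■■■■■■■■               ┃
i:     ┃■■■■■■■■■■               ┃
secret_┃■■■■■■■■■■               ┃
timeout┃■■■■■■■■■■               ┃
log_lev┃■■■■■■■■■■               ┃
max_ret┃                         ┃
       ┃                         ┃
rker:  ┃                         ┃
━━━━━━━┗━━━━━━━━━━━━━━━━━━━━━━━━━┛
                                  
                                  
                                  


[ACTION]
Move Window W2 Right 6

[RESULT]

             ┃■■■■■■■■■■          
━━━━━━━━━━━━━┃■■■■■■■■■■          
abContainer  ┃■■■■■■■■■■          
─────────────┃■■■■■■■■■■          
ettings.yaml]┃■■■■■■■■■■          
─────────────┃■■■■■■■■■■          
i:           ┃■■■■■■■■■■          
secret_key: u┃■■■■■■■■■■          
timeout: fals┃■■■■■■■■■■          
log_level: 10┃■■■■■■■■■■          
max_retries: ┃                    
             ┃                    
rker:        ┃                    
━━━━━━━━━━━━━┗━━━━━━━━━━━━━━━━━━━━
                                  
                                  
                                  


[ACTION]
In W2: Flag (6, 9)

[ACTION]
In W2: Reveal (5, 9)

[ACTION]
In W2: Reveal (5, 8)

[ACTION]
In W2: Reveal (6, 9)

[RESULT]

             ┃■■■■■✹■✹■■          
━━━━━━━━━━━━━┃■■■■■■■■■■          
abContainer  ┃■■✹✹■■■✹■■          
─────────────┃■■■■■✹■■■■          
ettings.yaml]┃■■✹✹■■■■■✹          
─────────────┃■■■■✹✹■✹✹2          
i:           ┃■■■■■■■✹■⚑          
secret_key: u┃■■■■■■■■■■          
timeout: fals┃■■■✹■■■■■✹          
log_level: 10┃■■✹■■■■■■■          
max_retries: ┃                    
             ┃                    
rker:        ┃                    
━━━━━━━━━━━━━┗━━━━━━━━━━━━━━━━━━━━
                                  
                                  
                                  


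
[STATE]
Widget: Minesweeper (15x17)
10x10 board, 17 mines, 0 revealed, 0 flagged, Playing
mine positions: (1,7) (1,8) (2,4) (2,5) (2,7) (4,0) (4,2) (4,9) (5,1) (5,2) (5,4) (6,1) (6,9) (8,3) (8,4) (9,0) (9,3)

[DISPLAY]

■■■■■■■■■■     
■■■■■■■■■■     
■■■■■■■■■■     
■■■■■■■■■■     
■■■■■■■■■■     
■■■■■■■■■■     
■■■■■■■■■■     
■■■■■■■■■■     
■■■■■■■■■■     
■■■■■■■■■■     
               
               
               
               
               
               
               


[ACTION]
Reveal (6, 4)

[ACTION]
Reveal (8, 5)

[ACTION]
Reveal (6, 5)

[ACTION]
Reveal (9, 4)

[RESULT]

■■■■■■■■■■     
■■■■■■■■■■     
■■■■■■■■■■     
■■■■■■■■■■     
■■■■■■■■■■     
■■■■■■■■■■     
■■■■11■■■■     
■■■■■■■■■■     
■■■■■1■■■■     
■■■■3■■■■■     
               
               
               
               
               
               
               


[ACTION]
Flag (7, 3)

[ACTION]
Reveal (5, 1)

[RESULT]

■■■■■■■■■■     
■■■■■■■✹✹■     
■■■■✹✹■✹■■     
■■■■■■■■■■     
✹■✹■■■■■■✹     
■✹✹■✹■■■■■     
■✹■■11■■■✹     
■■■⚑■■■■■■     
■■■✹✹1■■■■     
✹■■✹3■■■■■     
               
               
               
               
               
               
               


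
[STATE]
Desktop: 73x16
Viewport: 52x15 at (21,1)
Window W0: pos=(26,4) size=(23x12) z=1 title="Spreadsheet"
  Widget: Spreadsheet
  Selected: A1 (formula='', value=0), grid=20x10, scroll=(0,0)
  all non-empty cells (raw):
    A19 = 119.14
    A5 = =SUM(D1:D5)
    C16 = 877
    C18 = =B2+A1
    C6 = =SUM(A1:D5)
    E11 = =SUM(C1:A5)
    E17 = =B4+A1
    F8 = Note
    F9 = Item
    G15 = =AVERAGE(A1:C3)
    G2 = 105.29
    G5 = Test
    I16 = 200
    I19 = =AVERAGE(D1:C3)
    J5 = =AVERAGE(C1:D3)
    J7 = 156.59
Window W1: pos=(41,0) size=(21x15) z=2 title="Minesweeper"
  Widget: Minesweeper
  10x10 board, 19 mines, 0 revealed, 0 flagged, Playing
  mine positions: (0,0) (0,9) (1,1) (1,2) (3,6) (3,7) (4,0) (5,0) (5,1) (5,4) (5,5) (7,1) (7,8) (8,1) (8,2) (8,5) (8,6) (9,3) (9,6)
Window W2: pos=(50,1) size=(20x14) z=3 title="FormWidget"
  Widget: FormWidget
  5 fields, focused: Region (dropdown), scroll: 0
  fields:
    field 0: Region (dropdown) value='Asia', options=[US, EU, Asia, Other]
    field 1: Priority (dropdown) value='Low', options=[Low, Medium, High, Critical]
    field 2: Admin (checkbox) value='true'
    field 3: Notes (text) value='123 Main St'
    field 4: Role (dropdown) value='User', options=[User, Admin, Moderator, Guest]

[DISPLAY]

                    ┃ Mineswe┏━━━━━━━━━━━━━━━━━━┓   
                    ┠────────┃ FormWidget       ┃   
                    ┃■■■■■■■■┠──────────────────┨   
     ┏━━━━━━━━━━━━━━┃■■■■■■■■┃> Region:     [A▼]┃   
     ┃ Spreadsheet  ┃■■■■■■■■┃  Priority:   [L▼]┃   
     ┠──────────────┃■■■■■■■■┃  Admin:      [x] ┃   
     ┃A1:           ┃■■■■■■■■┃  Notes:      [12]┃   
     ┃       A      ┃■■■■■■■■┃  Role:       [U▼]┃   
     ┃--------------┃■■■■■■■■┃                  ┃   
     ┃  1      [0]  ┃■■■■■■■■┃                  ┃   
     ┃  2        0  ┃■■■■■■■■┃                  ┃   
     ┃  3        0  ┃■■■■■■■■┃                  ┃   
     ┃  4        0  ┃        ┃                  ┃   
     ┃  5        0  ┗━━━━━━━━┗━━━━━━━━━━━━━━━━━━┛   
     ┗━━━━━━━━━━━━━━━━━━━━━┛                        


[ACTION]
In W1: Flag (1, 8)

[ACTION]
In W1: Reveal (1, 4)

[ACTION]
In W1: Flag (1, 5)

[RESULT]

                    ┃ Mineswe┏━━━━━━━━━━━━━━━━━━┓   
                    ┠────────┃ FormWidget       ┃   
                    ┃■■■1    ┠──────────────────┨   
     ┏━━━━━━━━━━━━━━┃■■■1    ┃> Region:     [A▼]┃   
     ┃ Spreadsheet  ┃■221 122┃  Priority:   [L▼]┃   
     ┠──────────────┃■1   1■■┃  Admin:      [x] ┃   
     ┃A1:           ┃■31123■■┃  Notes:      [12]┃   
     ┃       A      ┃■■■■■■■■┃  Role:       [U▼]┃   
     ┃--------------┃■■■■■■■■┃                  ┃   
     ┃  1      [0]  ┃■■■■■■■■┃                  ┃   
     ┃  2        0  ┃■■■■■■■■┃                  ┃   
     ┃  3        0  ┃■■■■■■■■┃                  ┃   
     ┃  4        0  ┃        ┃                  ┃   
     ┃  5        0  ┗━━━━━━━━┗━━━━━━━━━━━━━━━━━━┛   
     ┗━━━━━━━━━━━━━━━━━━━━━┛                        
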